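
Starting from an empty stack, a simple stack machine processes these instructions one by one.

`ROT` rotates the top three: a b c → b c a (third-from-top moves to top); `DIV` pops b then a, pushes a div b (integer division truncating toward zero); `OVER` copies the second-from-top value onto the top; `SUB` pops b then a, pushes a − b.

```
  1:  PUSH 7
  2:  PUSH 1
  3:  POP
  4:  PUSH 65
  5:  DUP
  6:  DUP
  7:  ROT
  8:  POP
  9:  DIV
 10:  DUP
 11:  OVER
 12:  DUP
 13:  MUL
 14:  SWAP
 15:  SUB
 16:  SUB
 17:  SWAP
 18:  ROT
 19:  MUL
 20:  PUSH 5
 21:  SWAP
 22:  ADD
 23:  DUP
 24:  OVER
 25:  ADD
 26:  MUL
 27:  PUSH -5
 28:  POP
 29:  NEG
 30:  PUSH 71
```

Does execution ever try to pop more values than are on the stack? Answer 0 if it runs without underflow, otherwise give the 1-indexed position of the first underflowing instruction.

PUSH 7   7
PUSH 1   7 1
POP      7
PUSH 65  7 65
DUP      7 65 65
DUP      7 65 65 65
ROT      7 65 65 65
POP      7 65 65
DIV      7 1
DUP      7 1 1
OVER     7 1 1 1
DUP      7 1 1 1 1
MUL      7 1 1 1
SWAP     7 1 1 1
SUB      7 1 0
SUB      7 1
SWAP     1 7
ROT  — needs 3 operands, stack has 2 → underflow

18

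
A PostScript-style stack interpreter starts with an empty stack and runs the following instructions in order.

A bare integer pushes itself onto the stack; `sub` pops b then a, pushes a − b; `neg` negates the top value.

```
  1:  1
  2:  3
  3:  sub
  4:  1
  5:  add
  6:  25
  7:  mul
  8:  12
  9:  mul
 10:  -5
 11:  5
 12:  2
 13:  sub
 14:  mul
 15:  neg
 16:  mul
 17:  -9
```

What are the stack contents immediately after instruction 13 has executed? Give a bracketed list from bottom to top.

1    [1]
3    [1, 3]
sub  [-2]
1    [-2, 1]
add  [-1]
25   [-1, 25]
mul  [-25]
12   [-25, 12]
mul  [-300]
-5   [-300, -5]
5    [-300, -5, 5]
2    [-300, -5, 5, 2]
sub  [-300, -5, 3]

[-300, -5, 3]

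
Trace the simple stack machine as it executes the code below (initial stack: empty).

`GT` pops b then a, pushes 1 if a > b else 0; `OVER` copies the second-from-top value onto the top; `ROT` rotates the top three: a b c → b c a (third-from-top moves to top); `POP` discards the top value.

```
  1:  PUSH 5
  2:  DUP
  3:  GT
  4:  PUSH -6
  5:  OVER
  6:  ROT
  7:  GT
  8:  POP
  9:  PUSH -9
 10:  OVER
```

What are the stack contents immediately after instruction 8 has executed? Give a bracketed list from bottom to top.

PUSH 5   [5]
DUP      [5, 5]
GT       [0]
PUSH -6  [0, -6]
OVER     [0, -6, 0]
ROT      [-6, 0, 0]
GT       [-6, 0]
POP      [-6]

[-6]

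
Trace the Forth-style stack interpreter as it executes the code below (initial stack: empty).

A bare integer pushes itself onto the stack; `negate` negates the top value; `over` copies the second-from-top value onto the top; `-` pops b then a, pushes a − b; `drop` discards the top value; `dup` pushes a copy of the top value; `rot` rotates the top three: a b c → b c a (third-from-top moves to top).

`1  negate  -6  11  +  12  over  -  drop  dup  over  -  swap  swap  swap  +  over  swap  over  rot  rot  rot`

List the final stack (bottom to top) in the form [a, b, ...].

[-1, -1, 5, -1]

1      → 1
negate → -1
-6     → -1 -6
11     → -1 -6 11
+      → -1 5
12     → -1 5 12
over   → -1 5 12 5
-      → -1 5 7
drop   → -1 5
dup    → -1 5 5
over   → -1 5 5 5
-      → -1 5 0
swap   → -1 0 5
swap   → -1 5 0
swap   → -1 0 5
+      → -1 5
over   → -1 5 -1
swap   → -1 -1 5
over   → -1 -1 5 -1
rot    → -1 5 -1 -1
rot    → -1 -1 -1 5
rot    → -1 -1 5 -1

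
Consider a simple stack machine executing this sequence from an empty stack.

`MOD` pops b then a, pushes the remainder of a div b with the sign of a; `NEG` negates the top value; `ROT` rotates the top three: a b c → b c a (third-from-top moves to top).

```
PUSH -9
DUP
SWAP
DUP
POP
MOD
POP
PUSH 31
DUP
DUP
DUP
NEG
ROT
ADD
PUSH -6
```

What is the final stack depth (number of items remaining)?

4

PUSH -9  [-9]
DUP      [-9, -9]
SWAP     [-9, -9]
DUP      [-9, -9, -9]
POP      [-9, -9]
MOD      [0]
POP      []
PUSH 31  [31]
DUP      [31, 31]
DUP      [31, 31, 31]
DUP      [31, 31, 31, 31]
NEG      [31, 31, 31, -31]
ROT      [31, 31, -31, 31]
ADD      [31, 31, 0]
PUSH -6  [31, 31, 0, -6]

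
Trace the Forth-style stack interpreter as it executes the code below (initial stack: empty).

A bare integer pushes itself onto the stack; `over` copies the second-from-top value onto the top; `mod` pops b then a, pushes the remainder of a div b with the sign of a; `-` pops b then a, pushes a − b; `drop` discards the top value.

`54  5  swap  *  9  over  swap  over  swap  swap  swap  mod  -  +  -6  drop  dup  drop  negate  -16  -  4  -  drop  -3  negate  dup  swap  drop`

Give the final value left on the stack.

54     -> 54
5      -> 54 5
swap   -> 5 54
*      -> 270
9      -> 270 9
over   -> 270 9 270
swap   -> 270 270 9
over   -> 270 270 9 270
swap   -> 270 270 270 9
swap   -> 270 270 9 270
swap   -> 270 270 270 9
mod    -> 270 270 0
-      -> 270 270
+      -> 540
-6     -> 540 -6
drop   -> 540
dup    -> 540 540
drop   -> 540
negate -> -540
-16    -> -540 -16
-      -> -524
4      -> -524 4
-      -> -528
drop   -> (empty)
-3     -> -3
negate -> 3
dup    -> 3 3
swap   -> 3 3
drop   -> 3

3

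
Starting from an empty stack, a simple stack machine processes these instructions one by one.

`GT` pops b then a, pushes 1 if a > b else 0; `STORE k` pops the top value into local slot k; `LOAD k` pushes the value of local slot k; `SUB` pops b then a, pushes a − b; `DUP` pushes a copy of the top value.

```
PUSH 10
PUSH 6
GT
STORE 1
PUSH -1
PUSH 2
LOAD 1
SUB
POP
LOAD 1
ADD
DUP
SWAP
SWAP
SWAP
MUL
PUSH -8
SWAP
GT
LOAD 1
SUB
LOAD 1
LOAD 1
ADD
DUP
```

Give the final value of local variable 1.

PUSH 10  10
PUSH 6   10 6
GT       1
STORE 1  (empty)
PUSH -1  -1
PUSH 2   -1 2
LOAD 1   -1 2 1
SUB      -1 1
POP      -1
LOAD 1   -1 1
ADD      0
DUP      0 0
SWAP     0 0
SWAP     0 0
SWAP     0 0
MUL      0
PUSH -8  0 -8
SWAP     -8 0
GT       0
LOAD 1   0 1
SUB      -1
LOAD 1   -1 1
LOAD 1   -1 1 1
ADD      -1 2
DUP      -1 2 2

1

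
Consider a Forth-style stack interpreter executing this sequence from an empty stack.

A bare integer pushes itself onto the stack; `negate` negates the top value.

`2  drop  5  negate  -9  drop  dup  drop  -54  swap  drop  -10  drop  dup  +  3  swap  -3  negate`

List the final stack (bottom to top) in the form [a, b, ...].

2       [2]
drop    []
5       [5]
negate  [-5]
-9      [-5, -9]
drop    [-5]
dup     [-5, -5]
drop    [-5]
-54     [-5, -54]
swap    [-54, -5]
drop    [-54]
-10     [-54, -10]
drop    [-54]
dup     [-54, -54]
+       [-108]
3       [-108, 3]
swap    [3, -108]
-3      [3, -108, -3]
negate  [3, -108, 3]

[3, -108, 3]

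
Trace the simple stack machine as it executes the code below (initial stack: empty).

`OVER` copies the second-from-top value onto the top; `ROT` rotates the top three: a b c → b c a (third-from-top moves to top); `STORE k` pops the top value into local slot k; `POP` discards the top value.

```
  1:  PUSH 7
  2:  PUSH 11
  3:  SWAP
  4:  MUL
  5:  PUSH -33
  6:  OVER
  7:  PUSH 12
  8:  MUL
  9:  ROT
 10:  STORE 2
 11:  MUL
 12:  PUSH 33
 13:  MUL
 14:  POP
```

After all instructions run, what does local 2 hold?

PUSH 7    [7]
PUSH 11   [7, 11]
SWAP      [11, 7]
MUL       [77]
PUSH -33  [77, -33]
OVER      [77, -33, 77]
PUSH 12   [77, -33, 77, 12]
MUL       [77, -33, 924]
ROT       [-33, 924, 77]
STORE 2   [-33, 924]
MUL       [-30492]
PUSH 33   [-30492, 33]
MUL       [-1006236]
POP       []

77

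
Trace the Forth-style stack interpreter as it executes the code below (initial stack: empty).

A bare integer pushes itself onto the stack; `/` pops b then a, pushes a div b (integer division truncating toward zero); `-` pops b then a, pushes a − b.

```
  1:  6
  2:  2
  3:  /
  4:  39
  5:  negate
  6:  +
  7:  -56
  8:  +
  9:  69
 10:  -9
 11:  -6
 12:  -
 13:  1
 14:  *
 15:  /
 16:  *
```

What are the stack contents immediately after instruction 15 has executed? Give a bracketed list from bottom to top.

[-92, -23]

6      : [6]
2      : [6, 2]
/      : [3]
39     : [3, 39]
negate : [3, -39]
+      : [-36]
-56    : [-36, -56]
+      : [-92]
69     : [-92, 69]
-9     : [-92, 69, -9]
-6     : [-92, 69, -9, -6]
-      : [-92, 69, -3]
1      : [-92, 69, -3, 1]
*      : [-92, 69, -3]
/      : [-92, -23]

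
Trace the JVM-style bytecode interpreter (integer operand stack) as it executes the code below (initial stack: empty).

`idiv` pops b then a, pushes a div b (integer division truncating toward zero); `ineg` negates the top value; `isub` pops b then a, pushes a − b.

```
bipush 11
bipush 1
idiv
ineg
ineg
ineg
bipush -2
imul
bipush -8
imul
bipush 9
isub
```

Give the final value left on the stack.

-185

bipush 11 -> [11]
bipush 1  -> [11, 1]
idiv      -> [11]
ineg      -> [-11]
ineg      -> [11]
ineg      -> [-11]
bipush -2 -> [-11, -2]
imul      -> [22]
bipush -8 -> [22, -8]
imul      -> [-176]
bipush 9  -> [-176, 9]
isub      -> [-185]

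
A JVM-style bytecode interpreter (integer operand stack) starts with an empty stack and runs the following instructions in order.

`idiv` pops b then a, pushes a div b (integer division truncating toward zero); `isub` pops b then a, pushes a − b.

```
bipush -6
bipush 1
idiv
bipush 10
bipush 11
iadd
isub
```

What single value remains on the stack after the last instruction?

-27

bipush -6  -6
bipush 1   -6 1
idiv       -6
bipush 10  -6 10
bipush 11  -6 10 11
iadd       -6 21
isub       -27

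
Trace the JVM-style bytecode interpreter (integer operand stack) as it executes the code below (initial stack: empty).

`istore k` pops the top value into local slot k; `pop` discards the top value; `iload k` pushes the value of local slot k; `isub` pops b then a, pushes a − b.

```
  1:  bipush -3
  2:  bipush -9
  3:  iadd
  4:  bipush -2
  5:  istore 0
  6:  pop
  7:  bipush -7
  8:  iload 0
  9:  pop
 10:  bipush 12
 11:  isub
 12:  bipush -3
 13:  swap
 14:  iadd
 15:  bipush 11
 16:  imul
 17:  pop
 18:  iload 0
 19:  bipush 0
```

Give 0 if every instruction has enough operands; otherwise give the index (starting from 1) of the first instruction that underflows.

bipush -3 -> [-3]
bipush -9 -> [-3, -9]
iadd      -> [-12]
bipush -2 -> [-12, -2]
istore 0  -> [-12]
pop       -> []
bipush -7 -> [-7]
iload 0   -> [-7, -2]
pop       -> [-7]
bipush 12 -> [-7, 12]
isub      -> [-19]
bipush -3 -> [-19, -3]
swap      -> [-3, -19]
iadd      -> [-22]
bipush 11 -> [-22, 11]
imul      -> [-242]
pop       -> []
iload 0   -> [-2]
bipush 0  -> [-2, 0]

0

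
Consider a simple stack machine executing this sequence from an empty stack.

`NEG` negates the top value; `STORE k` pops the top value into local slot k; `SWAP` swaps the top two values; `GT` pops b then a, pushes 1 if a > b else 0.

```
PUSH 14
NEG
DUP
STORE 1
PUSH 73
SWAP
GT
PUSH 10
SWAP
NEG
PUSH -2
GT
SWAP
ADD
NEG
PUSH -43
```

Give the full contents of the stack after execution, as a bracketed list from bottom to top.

PUSH 14  → [14]
NEG      → [-14]
DUP      → [-14, -14]
STORE 1  → [-14]
PUSH 73  → [-14, 73]
SWAP     → [73, -14]
GT       → [1]
PUSH 10  → [1, 10]
SWAP     → [10, 1]
NEG      → [10, -1]
PUSH -2  → [10, -1, -2]
GT       → [10, 1]
SWAP     → [1, 10]
ADD      → [11]
NEG      → [-11]
PUSH -43 → [-11, -43]

[-11, -43]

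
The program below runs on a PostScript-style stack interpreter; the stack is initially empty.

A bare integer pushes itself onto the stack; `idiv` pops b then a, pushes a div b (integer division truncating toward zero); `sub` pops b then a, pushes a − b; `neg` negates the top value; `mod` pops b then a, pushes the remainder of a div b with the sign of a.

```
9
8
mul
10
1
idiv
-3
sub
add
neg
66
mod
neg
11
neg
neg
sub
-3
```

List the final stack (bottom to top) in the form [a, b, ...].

[8, -3]

9    -> 9
8    -> 9 8
mul  -> 72
10   -> 72 10
1    -> 72 10 1
idiv -> 72 10
-3   -> 72 10 -3
sub  -> 72 13
add  -> 85
neg  -> -85
66   -> -85 66
mod  -> -19
neg  -> 19
11   -> 19 11
neg  -> 19 -11
neg  -> 19 11
sub  -> 8
-3   -> 8 -3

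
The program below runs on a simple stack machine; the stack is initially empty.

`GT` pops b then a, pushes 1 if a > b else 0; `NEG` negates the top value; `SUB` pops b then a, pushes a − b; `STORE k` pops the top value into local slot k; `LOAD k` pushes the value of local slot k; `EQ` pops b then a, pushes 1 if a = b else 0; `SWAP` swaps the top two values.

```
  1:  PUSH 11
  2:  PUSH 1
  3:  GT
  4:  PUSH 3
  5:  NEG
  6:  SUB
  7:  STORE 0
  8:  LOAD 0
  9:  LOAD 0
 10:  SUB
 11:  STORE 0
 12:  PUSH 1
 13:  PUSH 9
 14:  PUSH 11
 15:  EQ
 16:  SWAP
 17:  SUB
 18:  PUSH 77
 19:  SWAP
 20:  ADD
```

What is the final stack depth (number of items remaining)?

PUSH 11  [11]
PUSH 1   [11, 1]
GT       [1]
PUSH 3   [1, 3]
NEG      [1, -3]
SUB      [4]
STORE 0  []
LOAD 0   [4]
LOAD 0   [4, 4]
SUB      [0]
STORE 0  []
PUSH 1   [1]
PUSH 9   [1, 9]
PUSH 11  [1, 9, 11]
EQ       [1, 0]
SWAP     [0, 1]
SUB      [-1]
PUSH 77  [-1, 77]
SWAP     [77, -1]
ADD      [76]

1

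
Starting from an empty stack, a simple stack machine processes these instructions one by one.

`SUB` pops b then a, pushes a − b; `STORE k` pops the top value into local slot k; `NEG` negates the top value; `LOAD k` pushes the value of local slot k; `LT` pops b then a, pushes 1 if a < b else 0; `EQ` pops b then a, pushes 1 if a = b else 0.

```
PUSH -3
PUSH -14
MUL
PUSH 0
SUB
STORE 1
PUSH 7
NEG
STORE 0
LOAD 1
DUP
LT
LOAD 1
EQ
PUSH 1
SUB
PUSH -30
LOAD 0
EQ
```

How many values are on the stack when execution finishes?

PUSH -3  : -3
PUSH -14 : -3 -14
MUL      : 42
PUSH 0   : 42 0
SUB      : 42
STORE 1  : (empty)
PUSH 7   : 7
NEG      : -7
STORE 0  : (empty)
LOAD 1   : 42
DUP      : 42 42
LT       : 0
LOAD 1   : 0 42
EQ       : 0
PUSH 1   : 0 1
SUB      : -1
PUSH -30 : -1 -30
LOAD 0   : -1 -30 -7
EQ       : -1 0

2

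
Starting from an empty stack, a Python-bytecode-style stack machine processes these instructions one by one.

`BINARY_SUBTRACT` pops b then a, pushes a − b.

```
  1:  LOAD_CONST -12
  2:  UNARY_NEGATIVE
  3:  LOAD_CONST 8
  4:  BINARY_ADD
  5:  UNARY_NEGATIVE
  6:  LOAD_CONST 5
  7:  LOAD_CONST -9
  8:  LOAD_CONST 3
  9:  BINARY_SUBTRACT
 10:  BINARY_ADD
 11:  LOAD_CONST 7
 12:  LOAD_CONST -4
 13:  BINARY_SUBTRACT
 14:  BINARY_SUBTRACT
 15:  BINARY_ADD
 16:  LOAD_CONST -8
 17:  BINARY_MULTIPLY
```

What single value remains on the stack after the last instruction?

304

LOAD_CONST -12  → -12
UNARY_NEGATIVE  → 12
LOAD_CONST 8    → 12 8
BINARY_ADD      → 20
UNARY_NEGATIVE  → -20
LOAD_CONST 5    → -20 5
LOAD_CONST -9   → -20 5 -9
LOAD_CONST 3    → -20 5 -9 3
BINARY_SUBTRACT → -20 5 -12
BINARY_ADD      → -20 -7
LOAD_CONST 7    → -20 -7 7
LOAD_CONST -4   → -20 -7 7 -4
BINARY_SUBTRACT → -20 -7 11
BINARY_SUBTRACT → -20 -18
BINARY_ADD      → -38
LOAD_CONST -8   → -38 -8
BINARY_MULTIPLY → 304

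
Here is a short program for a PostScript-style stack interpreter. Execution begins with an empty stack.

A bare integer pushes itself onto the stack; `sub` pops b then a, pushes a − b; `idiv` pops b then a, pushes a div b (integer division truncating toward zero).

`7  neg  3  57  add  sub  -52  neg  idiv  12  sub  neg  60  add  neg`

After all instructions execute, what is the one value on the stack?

-73

7     [7]
neg   [-7]
3     [-7, 3]
57    [-7, 3, 57]
add   [-7, 60]
sub   [-67]
-52   [-67, -52]
neg   [-67, 52]
idiv  [-1]
12    [-1, 12]
sub   [-13]
neg   [13]
60    [13, 60]
add   [73]
neg   [-73]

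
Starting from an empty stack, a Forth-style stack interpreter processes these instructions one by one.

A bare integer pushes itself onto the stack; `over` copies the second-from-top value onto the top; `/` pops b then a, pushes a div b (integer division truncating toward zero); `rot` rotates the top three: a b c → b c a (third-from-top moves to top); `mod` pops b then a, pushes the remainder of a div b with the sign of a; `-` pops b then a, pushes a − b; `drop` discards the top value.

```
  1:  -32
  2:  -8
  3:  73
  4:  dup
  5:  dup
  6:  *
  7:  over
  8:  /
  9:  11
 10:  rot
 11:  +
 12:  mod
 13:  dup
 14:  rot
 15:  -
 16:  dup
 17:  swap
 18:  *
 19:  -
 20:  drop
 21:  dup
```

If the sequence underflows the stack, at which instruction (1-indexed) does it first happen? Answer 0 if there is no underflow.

-32  : [-32]
-8   : [-32, -8]
73   : [-32, -8, 73]
dup  : [-32, -8, 73, 73]
dup  : [-32, -8, 73, 73, 73]
*    : [-32, -8, 73, 5329]
over : [-32, -8, 73, 5329, 73]
/    : [-32, -8, 73, 73]
11   : [-32, -8, 73, 73, 11]
rot  : [-32, -8, 73, 11, 73]
+    : [-32, -8, 73, 84]
mod  : [-32, -8, 73]
dup  : [-32, -8, 73, 73]
rot  : [-32, 73, 73, -8]
-    : [-32, 73, 81]
dup  : [-32, 73, 81, 81]
swap : [-32, 73, 81, 81]
*    : [-32, 73, 6561]
-    : [-32, -6488]
drop : [-32]
dup  : [-32, -32]

0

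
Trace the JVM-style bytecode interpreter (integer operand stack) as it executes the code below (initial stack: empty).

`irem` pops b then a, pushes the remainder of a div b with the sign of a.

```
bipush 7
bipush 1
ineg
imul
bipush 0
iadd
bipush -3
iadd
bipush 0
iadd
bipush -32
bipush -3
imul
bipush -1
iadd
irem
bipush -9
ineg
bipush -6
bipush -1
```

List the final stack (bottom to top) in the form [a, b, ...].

[-10, 9, -6, -1]

bipush 7   : [7]
bipush 1   : [7, 1]
ineg       : [7, -1]
imul       : [-7]
bipush 0   : [-7, 0]
iadd       : [-7]
bipush -3  : [-7, -3]
iadd       : [-10]
bipush 0   : [-10, 0]
iadd       : [-10]
bipush -32 : [-10, -32]
bipush -3  : [-10, -32, -3]
imul       : [-10, 96]
bipush -1  : [-10, 96, -1]
iadd       : [-10, 95]
irem       : [-10]
bipush -9  : [-10, -9]
ineg       : [-10, 9]
bipush -6  : [-10, 9, -6]
bipush -1  : [-10, 9, -6, -1]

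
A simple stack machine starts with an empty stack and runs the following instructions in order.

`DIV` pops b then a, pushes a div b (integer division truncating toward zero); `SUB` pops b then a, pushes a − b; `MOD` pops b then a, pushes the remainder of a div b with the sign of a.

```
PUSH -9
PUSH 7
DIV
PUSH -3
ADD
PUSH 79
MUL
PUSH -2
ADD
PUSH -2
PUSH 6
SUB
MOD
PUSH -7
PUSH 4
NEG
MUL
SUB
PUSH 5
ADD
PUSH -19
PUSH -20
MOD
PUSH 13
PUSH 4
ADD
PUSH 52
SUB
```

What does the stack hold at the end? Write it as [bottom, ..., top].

[-29, -19, -35]

PUSH -9   [-9]
PUSH 7    [-9, 7]
DIV       [-1]
PUSH -3   [-1, -3]
ADD       [-4]
PUSH 79   [-4, 79]
MUL       [-316]
PUSH -2   [-316, -2]
ADD       [-318]
PUSH -2   [-318, -2]
PUSH 6    [-318, -2, 6]
SUB       [-318, -8]
MOD       [-6]
PUSH -7   [-6, -7]
PUSH 4    [-6, -7, 4]
NEG       [-6, -7, -4]
MUL       [-6, 28]
SUB       [-34]
PUSH 5    [-34, 5]
ADD       [-29]
PUSH -19  [-29, -19]
PUSH -20  [-29, -19, -20]
MOD       [-29, -19]
PUSH 13   [-29, -19, 13]
PUSH 4    [-29, -19, 13, 4]
ADD       [-29, -19, 17]
PUSH 52   [-29, -19, 17, 52]
SUB       [-29, -19, -35]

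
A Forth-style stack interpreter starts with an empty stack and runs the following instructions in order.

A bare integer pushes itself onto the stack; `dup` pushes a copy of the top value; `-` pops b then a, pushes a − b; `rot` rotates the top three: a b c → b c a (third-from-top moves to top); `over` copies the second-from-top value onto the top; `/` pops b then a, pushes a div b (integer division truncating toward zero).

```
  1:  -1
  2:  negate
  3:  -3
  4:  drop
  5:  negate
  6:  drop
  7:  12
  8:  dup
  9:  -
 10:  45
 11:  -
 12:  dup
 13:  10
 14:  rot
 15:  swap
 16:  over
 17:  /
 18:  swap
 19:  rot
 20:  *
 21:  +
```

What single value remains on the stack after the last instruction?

2025

-1     → [-1]
negate → [1]
-3     → [1, -3]
drop   → [1]
negate → [-1]
drop   → []
12     → [12]
dup    → [12, 12]
-      → [0]
45     → [0, 45]
-      → [-45]
dup    → [-45, -45]
10     → [-45, -45, 10]
rot    → [-45, 10, -45]
swap   → [-45, -45, 10]
over   → [-45, -45, 10, -45]
/      → [-45, -45, 0]
swap   → [-45, 0, -45]
rot    → [0, -45, -45]
*      → [0, 2025]
+      → [2025]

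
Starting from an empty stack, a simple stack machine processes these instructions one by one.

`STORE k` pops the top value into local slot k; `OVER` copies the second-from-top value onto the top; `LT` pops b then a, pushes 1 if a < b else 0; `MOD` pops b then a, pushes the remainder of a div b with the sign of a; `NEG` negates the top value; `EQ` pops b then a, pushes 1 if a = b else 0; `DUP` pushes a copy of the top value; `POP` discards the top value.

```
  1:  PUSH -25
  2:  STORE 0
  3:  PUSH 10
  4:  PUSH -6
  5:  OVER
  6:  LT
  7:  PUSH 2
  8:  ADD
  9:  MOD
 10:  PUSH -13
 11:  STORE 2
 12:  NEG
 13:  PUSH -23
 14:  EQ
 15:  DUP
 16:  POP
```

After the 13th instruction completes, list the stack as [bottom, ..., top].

[-1, -23]

PUSH -25 -> -25
STORE 0  -> (empty)
PUSH 10  -> 10
PUSH -6  -> 10 -6
OVER     -> 10 -6 10
LT       -> 10 1
PUSH 2   -> 10 1 2
ADD      -> 10 3
MOD      -> 1
PUSH -13 -> 1 -13
STORE 2  -> 1
NEG      -> -1
PUSH -23 -> -1 -23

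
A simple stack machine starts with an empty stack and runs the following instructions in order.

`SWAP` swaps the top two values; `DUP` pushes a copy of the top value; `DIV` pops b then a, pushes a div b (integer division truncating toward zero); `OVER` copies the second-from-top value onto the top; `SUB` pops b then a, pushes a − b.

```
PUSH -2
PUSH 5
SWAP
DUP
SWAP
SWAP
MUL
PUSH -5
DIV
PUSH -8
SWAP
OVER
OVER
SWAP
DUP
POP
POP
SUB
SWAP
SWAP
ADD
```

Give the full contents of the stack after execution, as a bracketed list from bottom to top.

[5, -8]

PUSH -2 → [-2]
PUSH 5  → [-2, 5]
SWAP    → [5, -2]
DUP     → [5, -2, -2]
SWAP    → [5, -2, -2]
SWAP    → [5, -2, -2]
MUL     → [5, 4]
PUSH -5 → [5, 4, -5]
DIV     → [5, 0]
PUSH -8 → [5, 0, -8]
SWAP    → [5, -8, 0]
OVER    → [5, -8, 0, -8]
OVER    → [5, -8, 0, -8, 0]
SWAP    → [5, -8, 0, 0, -8]
DUP     → [5, -8, 0, 0, -8, -8]
POP     → [5, -8, 0, 0, -8]
POP     → [5, -8, 0, 0]
SUB     → [5, -8, 0]
SWAP    → [5, 0, -8]
SWAP    → [5, -8, 0]
ADD     → [5, -8]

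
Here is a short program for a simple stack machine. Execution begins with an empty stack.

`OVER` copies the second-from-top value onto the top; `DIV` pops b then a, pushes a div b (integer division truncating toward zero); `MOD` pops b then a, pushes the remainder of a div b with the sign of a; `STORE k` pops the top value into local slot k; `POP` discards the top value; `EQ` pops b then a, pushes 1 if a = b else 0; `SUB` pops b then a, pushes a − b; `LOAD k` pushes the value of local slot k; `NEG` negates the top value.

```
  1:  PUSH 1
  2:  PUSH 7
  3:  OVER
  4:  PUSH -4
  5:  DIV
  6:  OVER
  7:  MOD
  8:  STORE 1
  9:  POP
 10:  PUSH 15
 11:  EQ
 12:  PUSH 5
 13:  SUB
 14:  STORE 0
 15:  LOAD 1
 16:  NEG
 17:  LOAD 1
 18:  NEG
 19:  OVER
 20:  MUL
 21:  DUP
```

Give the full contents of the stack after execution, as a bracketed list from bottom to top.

PUSH 1  → [1]
PUSH 7  → [1, 7]
OVER    → [1, 7, 1]
PUSH -4 → [1, 7, 1, -4]
DIV     → [1, 7, 0]
OVER    → [1, 7, 0, 7]
MOD     → [1, 7, 0]
STORE 1 → [1, 7]
POP     → [1]
PUSH 15 → [1, 15]
EQ      → [0]
PUSH 5  → [0, 5]
SUB     → [-5]
STORE 0 → []
LOAD 1  → [0]
NEG     → [0]
LOAD 1  → [0, 0]
NEG     → [0, 0]
OVER    → [0, 0, 0]
MUL     → [0, 0]
DUP     → [0, 0, 0]

[0, 0, 0]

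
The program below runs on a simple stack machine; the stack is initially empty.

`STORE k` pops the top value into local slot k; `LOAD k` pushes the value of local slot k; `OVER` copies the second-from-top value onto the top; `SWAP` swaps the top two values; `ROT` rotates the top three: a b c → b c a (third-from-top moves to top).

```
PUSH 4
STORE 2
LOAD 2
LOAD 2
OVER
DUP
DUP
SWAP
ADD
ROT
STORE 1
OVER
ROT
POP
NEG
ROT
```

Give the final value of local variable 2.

4

PUSH 4  -> [4]
STORE 2 -> []
LOAD 2  -> [4]
LOAD 2  -> [4, 4]
OVER    -> [4, 4, 4]
DUP     -> [4, 4, 4, 4]
DUP     -> [4, 4, 4, 4, 4]
SWAP    -> [4, 4, 4, 4, 4]
ADD     -> [4, 4, 4, 8]
ROT     -> [4, 4, 8, 4]
STORE 1 -> [4, 4, 8]
OVER    -> [4, 4, 8, 4]
ROT     -> [4, 8, 4, 4]
POP     -> [4, 8, 4]
NEG     -> [4, 8, -4]
ROT     -> [8, -4, 4]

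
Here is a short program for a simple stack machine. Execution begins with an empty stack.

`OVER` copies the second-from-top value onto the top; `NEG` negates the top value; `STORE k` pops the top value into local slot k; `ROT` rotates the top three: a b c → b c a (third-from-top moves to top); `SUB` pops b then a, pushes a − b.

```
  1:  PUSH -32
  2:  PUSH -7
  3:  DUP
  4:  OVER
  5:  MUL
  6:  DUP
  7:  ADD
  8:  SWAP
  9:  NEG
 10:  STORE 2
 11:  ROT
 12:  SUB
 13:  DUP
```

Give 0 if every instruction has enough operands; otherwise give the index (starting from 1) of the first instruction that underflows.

PUSH -32 -> [-32]
PUSH -7  -> [-32, -7]
DUP      -> [-32, -7, -7]
OVER     -> [-32, -7, -7, -7]
MUL      -> [-32, -7, 49]
DUP      -> [-32, -7, 49, 49]
ADD      -> [-32, -7, 98]
SWAP     -> [-32, 98, -7]
NEG      -> [-32, 98, 7]
STORE 2  -> [-32, 98]
ROT  — needs 3 operands, stack has 2 → underflow

11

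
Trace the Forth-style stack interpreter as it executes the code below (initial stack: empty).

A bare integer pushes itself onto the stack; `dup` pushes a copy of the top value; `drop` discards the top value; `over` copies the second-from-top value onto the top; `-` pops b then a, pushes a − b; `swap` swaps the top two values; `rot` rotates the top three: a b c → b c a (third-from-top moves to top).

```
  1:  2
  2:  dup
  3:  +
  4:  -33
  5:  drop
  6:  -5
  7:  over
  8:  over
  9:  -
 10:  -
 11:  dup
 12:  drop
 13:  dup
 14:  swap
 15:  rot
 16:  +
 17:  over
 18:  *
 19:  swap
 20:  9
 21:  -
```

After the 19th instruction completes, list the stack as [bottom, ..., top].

[140, -14]

2    : [2]
dup  : [2, 2]
+    : [4]
-33  : [4, -33]
drop : [4]
-5   : [4, -5]
over : [4, -5, 4]
over : [4, -5, 4, -5]
-    : [4, -5, 9]
-    : [4, -14]
dup  : [4, -14, -14]
drop : [4, -14]
dup  : [4, -14, -14]
swap : [4, -14, -14]
rot  : [-14, -14, 4]
+    : [-14, -10]
over : [-14, -10, -14]
*    : [-14, 140]
swap : [140, -14]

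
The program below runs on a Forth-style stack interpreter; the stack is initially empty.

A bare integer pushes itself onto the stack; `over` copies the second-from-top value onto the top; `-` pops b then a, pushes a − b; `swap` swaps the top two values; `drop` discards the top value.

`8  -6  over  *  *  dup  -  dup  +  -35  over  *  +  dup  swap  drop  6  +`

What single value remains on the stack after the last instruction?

6

8    → [8]
-6   → [8, -6]
over → [8, -6, 8]
*    → [8, -48]
*    → [-384]
dup  → [-384, -384]
-    → [0]
dup  → [0, 0]
+    → [0]
-35  → [0, -35]
over → [0, -35, 0]
*    → [0, 0]
+    → [0]
dup  → [0, 0]
swap → [0, 0]
drop → [0]
6    → [0, 6]
+    → [6]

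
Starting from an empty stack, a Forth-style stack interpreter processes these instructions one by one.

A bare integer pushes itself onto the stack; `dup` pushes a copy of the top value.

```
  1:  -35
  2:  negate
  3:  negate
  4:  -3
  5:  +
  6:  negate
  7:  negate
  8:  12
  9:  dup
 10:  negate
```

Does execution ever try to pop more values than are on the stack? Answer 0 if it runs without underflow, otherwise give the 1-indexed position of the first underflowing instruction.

0

-35    -> -35
negate -> 35
negate -> -35
-3     -> -35 -3
+      -> -38
negate -> 38
negate -> -38
12     -> -38 12
dup    -> -38 12 12
negate -> -38 12 -12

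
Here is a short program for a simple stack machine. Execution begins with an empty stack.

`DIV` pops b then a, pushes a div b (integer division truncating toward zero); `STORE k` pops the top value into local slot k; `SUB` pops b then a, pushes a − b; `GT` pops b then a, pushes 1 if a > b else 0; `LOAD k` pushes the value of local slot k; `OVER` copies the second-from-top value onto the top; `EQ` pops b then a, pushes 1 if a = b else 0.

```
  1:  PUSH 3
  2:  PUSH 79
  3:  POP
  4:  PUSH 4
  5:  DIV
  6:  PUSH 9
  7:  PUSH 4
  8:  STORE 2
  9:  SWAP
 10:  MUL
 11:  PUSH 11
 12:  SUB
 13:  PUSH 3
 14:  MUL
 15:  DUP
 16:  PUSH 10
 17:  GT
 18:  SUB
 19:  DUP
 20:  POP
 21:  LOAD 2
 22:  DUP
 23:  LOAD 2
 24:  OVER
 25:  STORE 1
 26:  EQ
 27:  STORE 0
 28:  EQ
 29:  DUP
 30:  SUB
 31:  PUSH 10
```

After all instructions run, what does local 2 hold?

4

PUSH 3   3
PUSH 79  3 79
POP      3
PUSH 4   3 4
DIV      0
PUSH 9   0 9
PUSH 4   0 9 4
STORE 2  0 9
SWAP     9 0
MUL      0
PUSH 11  0 11
SUB      -11
PUSH 3   -11 3
MUL      -33
DUP      -33 -33
PUSH 10  -33 -33 10
GT       -33 0
SUB      -33
DUP      -33 -33
POP      -33
LOAD 2   -33 4
DUP      -33 4 4
LOAD 2   -33 4 4 4
OVER     -33 4 4 4 4
STORE 1  -33 4 4 4
EQ       -33 4 1
STORE 0  -33 4
EQ       0
DUP      0 0
SUB      0
PUSH 10  0 10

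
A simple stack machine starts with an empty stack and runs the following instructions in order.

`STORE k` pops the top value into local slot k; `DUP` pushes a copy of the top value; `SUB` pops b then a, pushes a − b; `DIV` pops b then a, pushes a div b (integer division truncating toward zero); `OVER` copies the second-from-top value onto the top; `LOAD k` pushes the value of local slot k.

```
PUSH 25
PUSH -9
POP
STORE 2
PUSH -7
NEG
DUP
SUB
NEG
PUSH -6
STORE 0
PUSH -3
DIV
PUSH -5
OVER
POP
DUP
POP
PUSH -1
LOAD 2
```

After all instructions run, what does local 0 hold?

-6

PUSH 25 : 25
PUSH -9 : 25 -9
POP     : 25
STORE 2 : (empty)
PUSH -7 : -7
NEG     : 7
DUP     : 7 7
SUB     : 0
NEG     : 0
PUSH -6 : 0 -6
STORE 0 : 0
PUSH -3 : 0 -3
DIV     : 0
PUSH -5 : 0 -5
OVER    : 0 -5 0
POP     : 0 -5
DUP     : 0 -5 -5
POP     : 0 -5
PUSH -1 : 0 -5 -1
LOAD 2  : 0 -5 -1 25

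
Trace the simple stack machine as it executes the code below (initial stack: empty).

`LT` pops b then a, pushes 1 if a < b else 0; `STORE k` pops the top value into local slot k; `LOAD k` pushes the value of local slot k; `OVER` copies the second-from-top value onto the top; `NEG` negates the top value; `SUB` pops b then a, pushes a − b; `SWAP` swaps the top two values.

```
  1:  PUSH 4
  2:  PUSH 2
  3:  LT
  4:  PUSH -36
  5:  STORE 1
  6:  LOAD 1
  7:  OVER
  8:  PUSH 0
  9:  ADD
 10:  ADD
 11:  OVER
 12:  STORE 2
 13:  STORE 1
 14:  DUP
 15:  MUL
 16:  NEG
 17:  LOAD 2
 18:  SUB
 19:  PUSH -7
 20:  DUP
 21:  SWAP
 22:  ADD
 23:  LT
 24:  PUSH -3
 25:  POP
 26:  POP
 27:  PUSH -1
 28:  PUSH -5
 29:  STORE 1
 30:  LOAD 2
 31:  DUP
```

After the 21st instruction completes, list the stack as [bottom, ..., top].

[0, -7, -7]

PUSH 4   → [4]
PUSH 2   → [4, 2]
LT       → [0]
PUSH -36 → [0, -36]
STORE 1  → [0]
LOAD 1   → [0, -36]
OVER     → [0, -36, 0]
PUSH 0   → [0, -36, 0, 0]
ADD      → [0, -36, 0]
ADD      → [0, -36]
OVER     → [0, -36, 0]
STORE 2  → [0, -36]
STORE 1  → [0]
DUP      → [0, 0]
MUL      → [0]
NEG      → [0]
LOAD 2   → [0, 0]
SUB      → [0]
PUSH -7  → [0, -7]
DUP      → [0, -7, -7]
SWAP     → [0, -7, -7]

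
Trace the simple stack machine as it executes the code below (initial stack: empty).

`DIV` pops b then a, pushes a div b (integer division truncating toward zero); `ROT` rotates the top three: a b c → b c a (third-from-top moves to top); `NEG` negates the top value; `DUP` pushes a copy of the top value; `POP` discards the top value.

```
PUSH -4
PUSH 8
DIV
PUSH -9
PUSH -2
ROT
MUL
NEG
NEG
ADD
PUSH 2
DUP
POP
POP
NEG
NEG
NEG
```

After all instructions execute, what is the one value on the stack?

PUSH -4  [-4]
PUSH 8   [-4, 8]
DIV      [0]
PUSH -9  [0, -9]
PUSH -2  [0, -9, -2]
ROT      [-9, -2, 0]
MUL      [-9, 0]
NEG      [-9, 0]
NEG      [-9, 0]
ADD      [-9]
PUSH 2   [-9, 2]
DUP      [-9, 2, 2]
POP      [-9, 2]
POP      [-9]
NEG      [9]
NEG      [-9]
NEG      [9]

9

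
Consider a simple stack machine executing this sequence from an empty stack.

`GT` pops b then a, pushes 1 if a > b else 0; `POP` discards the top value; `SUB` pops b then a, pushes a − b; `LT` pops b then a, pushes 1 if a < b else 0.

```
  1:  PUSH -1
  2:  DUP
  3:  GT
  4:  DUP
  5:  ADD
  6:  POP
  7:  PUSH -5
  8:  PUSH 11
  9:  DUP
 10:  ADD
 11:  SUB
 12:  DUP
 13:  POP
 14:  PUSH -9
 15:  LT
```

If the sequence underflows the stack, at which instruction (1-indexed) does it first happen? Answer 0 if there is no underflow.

PUSH -1 → -1
DUP     → -1 -1
GT      → 0
DUP     → 0 0
ADD     → 0
POP     → (empty)
PUSH -5 → -5
PUSH 11 → -5 11
DUP     → -5 11 11
ADD     → -5 22
SUB     → -27
DUP     → -27 -27
POP     → -27
PUSH -9 → -27 -9
LT      → 1

0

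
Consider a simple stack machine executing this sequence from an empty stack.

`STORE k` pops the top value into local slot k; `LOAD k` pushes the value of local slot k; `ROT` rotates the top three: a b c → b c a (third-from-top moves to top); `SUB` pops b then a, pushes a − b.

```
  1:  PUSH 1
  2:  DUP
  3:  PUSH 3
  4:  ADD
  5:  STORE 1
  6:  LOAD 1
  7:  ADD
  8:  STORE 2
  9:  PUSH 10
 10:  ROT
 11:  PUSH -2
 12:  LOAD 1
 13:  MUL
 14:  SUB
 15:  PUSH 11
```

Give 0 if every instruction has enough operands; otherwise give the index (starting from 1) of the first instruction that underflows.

PUSH 1   1
DUP      1 1
PUSH 3   1 1 3
ADD      1 4
STORE 1  1
LOAD 1   1 4
ADD      5
STORE 2  (empty)
PUSH 10  10
ROT  — needs 3 operands, stack has 1 → underflow

10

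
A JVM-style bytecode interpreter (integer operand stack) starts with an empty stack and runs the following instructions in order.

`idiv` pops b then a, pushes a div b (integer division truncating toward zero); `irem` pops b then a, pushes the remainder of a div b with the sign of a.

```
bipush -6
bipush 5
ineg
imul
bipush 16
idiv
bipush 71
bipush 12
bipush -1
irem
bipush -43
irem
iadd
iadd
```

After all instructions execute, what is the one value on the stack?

72

bipush -6  : [-6]
bipush 5   : [-6, 5]
ineg       : [-6, -5]
imul       : [30]
bipush 16  : [30, 16]
idiv       : [1]
bipush 71  : [1, 71]
bipush 12  : [1, 71, 12]
bipush -1  : [1, 71, 12, -1]
irem       : [1, 71, 0]
bipush -43 : [1, 71, 0, -43]
irem       : [1, 71, 0]
iadd       : [1, 71]
iadd       : [72]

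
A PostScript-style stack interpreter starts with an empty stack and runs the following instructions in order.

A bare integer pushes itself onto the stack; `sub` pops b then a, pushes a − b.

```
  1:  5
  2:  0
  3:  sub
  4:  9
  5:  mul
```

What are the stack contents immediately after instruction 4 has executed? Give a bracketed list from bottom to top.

5    [5]
0    [5, 0]
sub  [5]
9    [5, 9]

[5, 9]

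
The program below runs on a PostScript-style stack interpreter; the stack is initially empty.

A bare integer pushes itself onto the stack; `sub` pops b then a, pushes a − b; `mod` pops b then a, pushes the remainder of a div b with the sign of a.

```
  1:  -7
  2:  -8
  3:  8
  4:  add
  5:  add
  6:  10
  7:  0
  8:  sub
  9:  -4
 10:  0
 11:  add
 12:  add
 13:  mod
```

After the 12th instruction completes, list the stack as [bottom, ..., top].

-7  : [-7]
-8  : [-7, -8]
8   : [-7, -8, 8]
add : [-7, 0]
add : [-7]
10  : [-7, 10]
0   : [-7, 10, 0]
sub : [-7, 10]
-4  : [-7, 10, -4]
0   : [-7, 10, -4, 0]
add : [-7, 10, -4]
add : [-7, 6]

[-7, 6]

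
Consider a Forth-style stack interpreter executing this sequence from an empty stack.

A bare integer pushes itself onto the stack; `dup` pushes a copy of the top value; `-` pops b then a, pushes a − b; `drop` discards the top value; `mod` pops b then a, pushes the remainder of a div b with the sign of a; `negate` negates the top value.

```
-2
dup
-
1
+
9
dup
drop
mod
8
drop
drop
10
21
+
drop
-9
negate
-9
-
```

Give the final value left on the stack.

18

-2     : [-2]
dup    : [-2, -2]
-      : [0]
1      : [0, 1]
+      : [1]
9      : [1, 9]
dup    : [1, 9, 9]
drop   : [1, 9]
mod    : [1]
8      : [1, 8]
drop   : [1]
drop   : []
10     : [10]
21     : [10, 21]
+      : [31]
drop   : []
-9     : [-9]
negate : [9]
-9     : [9, -9]
-      : [18]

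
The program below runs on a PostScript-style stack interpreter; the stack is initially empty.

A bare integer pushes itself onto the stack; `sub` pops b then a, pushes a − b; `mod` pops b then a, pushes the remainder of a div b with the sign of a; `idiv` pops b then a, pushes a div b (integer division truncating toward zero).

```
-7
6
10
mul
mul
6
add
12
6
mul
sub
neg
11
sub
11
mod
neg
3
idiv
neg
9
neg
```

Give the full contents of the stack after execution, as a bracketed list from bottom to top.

-7   → -7
6    → -7 6
10   → -7 6 10
mul  → -7 60
mul  → -420
6    → -420 6
add  → -414
12   → -414 12
6    → -414 12 6
mul  → -414 72
sub  → -486
neg  → 486
11   → 486 11
sub  → 475
11   → 475 11
mod  → 2
neg  → -2
3    → -2 3
idiv → 0
neg  → 0
9    → 0 9
neg  → 0 -9

[0, -9]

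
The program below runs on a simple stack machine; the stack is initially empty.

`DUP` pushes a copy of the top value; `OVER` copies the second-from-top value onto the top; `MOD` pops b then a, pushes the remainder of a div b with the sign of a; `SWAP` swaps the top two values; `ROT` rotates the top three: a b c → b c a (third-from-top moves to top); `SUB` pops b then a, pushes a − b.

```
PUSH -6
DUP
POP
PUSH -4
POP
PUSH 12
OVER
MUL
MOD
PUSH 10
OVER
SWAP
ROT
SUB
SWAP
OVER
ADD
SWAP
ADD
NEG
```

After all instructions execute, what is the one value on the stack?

PUSH -6  -6
DUP      -6 -6
POP      -6
PUSH -4  -6 -4
POP      -6
PUSH 12  -6 12
OVER     -6 12 -6
MUL      -6 -72
MOD      -6
PUSH 10  -6 10
OVER     -6 10 -6
SWAP     -6 -6 10
ROT      -6 10 -6
SUB      -6 16
SWAP     16 -6
OVER     16 -6 16
ADD      16 10
SWAP     10 16
ADD      26
NEG      -26

-26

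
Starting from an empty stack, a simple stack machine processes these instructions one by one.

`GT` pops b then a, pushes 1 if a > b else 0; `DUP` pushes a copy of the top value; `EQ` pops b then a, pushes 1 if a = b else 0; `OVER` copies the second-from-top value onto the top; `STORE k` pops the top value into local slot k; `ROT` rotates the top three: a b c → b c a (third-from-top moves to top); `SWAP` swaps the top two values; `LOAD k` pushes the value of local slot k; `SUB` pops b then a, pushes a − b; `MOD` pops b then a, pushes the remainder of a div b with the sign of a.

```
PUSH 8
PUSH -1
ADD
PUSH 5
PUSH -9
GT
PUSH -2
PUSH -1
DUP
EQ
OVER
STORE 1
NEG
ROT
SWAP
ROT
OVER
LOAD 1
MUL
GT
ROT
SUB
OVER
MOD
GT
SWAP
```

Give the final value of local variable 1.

PUSH 8  : 8
PUSH -1 : 8 -1
ADD     : 7
PUSH 5  : 7 5
PUSH -9 : 7 5 -9
GT      : 7 1
PUSH -2 : 7 1 -2
PUSH -1 : 7 1 -2 -1
DUP     : 7 1 -2 -1 -1
EQ      : 7 1 -2 1
OVER    : 7 1 -2 1 -2
STORE 1 : 7 1 -2 1
NEG     : 7 1 -2 -1
ROT     : 7 -2 -1 1
SWAP    : 7 -2 1 -1
ROT     : 7 1 -1 -2
OVER    : 7 1 -1 -2 -1
LOAD 1  : 7 1 -1 -2 -1 -2
MUL     : 7 1 -1 -2 2
GT      : 7 1 -1 0
ROT     : 7 -1 0 1
SUB     : 7 -1 -1
OVER    : 7 -1 -1 -1
MOD     : 7 -1 0
GT      : 7 0
SWAP    : 0 7

-2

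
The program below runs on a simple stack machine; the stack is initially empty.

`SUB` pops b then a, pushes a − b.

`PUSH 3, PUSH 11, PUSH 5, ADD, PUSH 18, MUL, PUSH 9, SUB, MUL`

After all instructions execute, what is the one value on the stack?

PUSH 3  -> 3
PUSH 11 -> 3 11
PUSH 5  -> 3 11 5
ADD     -> 3 16
PUSH 18 -> 3 16 18
MUL     -> 3 288
PUSH 9  -> 3 288 9
SUB     -> 3 279
MUL     -> 837

837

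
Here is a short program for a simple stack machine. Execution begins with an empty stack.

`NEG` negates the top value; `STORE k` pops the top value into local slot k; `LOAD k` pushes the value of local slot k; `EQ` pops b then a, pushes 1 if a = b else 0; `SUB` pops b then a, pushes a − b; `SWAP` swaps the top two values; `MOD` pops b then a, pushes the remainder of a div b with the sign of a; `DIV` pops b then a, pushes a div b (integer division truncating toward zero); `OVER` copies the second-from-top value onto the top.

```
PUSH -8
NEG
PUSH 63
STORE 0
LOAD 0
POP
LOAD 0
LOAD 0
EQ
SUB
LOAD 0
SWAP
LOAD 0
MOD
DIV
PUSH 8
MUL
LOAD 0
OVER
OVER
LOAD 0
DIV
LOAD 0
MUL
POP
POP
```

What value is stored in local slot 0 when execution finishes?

63

PUSH -8 : [-8]
NEG     : [8]
PUSH 63 : [8, 63]
STORE 0 : [8]
LOAD 0  : [8, 63]
POP     : [8]
LOAD 0  : [8, 63]
LOAD 0  : [8, 63, 63]
EQ      : [8, 1]
SUB     : [7]
LOAD 0  : [7, 63]
SWAP    : [63, 7]
LOAD 0  : [63, 7, 63]
MOD     : [63, 7]
DIV     : [9]
PUSH 8  : [9, 8]
MUL     : [72]
LOAD 0  : [72, 63]
OVER    : [72, 63, 72]
OVER    : [72, 63, 72, 63]
LOAD 0  : [72, 63, 72, 63, 63]
DIV     : [72, 63, 72, 1]
LOAD 0  : [72, 63, 72, 1, 63]
MUL     : [72, 63, 72, 63]
POP     : [72, 63, 72]
POP     : [72, 63]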